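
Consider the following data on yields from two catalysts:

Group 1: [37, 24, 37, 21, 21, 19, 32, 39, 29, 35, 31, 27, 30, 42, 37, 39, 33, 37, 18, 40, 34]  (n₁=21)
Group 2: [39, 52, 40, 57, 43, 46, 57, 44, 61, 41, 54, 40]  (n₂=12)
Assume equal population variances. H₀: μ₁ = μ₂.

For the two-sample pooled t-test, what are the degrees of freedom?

df = n₁ + n₂ − 2 = 21 + 12 − 2 = 31

degrees of freedom = 31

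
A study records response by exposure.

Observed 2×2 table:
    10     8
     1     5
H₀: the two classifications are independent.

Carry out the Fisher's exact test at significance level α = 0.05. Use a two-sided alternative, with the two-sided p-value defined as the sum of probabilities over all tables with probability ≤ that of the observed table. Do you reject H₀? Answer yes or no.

Margins: r₁=18, r₂=6, c₁=11, c₂=13, n=24
p_obs = C(18,10)·C(6,1)/C(24,11); sum pmf over tables with pmf ≤ p_obs
p-value (two-sided) = 0.16599
At α=0.05: p ≥ α → fail to reject H₀

reject H₀: no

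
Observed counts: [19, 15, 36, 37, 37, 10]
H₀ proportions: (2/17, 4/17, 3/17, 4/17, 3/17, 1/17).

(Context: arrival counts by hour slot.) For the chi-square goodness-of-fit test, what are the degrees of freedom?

df = k − 1 = 6 − 1 = 5

degrees of freedom = 5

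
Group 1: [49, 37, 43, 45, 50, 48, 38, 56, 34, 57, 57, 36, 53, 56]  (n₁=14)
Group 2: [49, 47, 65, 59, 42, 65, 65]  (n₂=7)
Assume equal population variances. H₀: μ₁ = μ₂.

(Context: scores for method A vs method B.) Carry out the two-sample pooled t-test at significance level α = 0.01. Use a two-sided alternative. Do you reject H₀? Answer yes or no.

x̄₁=47.071, s₁=8.334, n₁=14
x̄₂=56.000, s₂=9.815, n₂=7
s_p² = [13·8.334² + 6·9.815²]/19 = 77.9436
SE = √(s_p²·(1/14+1/7)) = 4.0868
t = (47.071−56.000)/4.0868 = -2.1847
df = 19
p-value (two-sided) = 0.04164
At α=0.01: p ≥ α → fail to reject H₀

reject H₀: no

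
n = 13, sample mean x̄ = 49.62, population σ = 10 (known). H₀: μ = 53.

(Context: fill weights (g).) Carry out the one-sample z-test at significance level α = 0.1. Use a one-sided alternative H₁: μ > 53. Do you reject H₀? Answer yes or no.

reject H₀: no

SE = σ/√n = 10/√13 = 2.7735
z = (x̄−μ₀)/SE = (49.62−53)/2.7735 = -1.2187
p-value (one-sided, H₁ greater) = 0.88852
At α=0.1: p ≥ α → fail to reject H₀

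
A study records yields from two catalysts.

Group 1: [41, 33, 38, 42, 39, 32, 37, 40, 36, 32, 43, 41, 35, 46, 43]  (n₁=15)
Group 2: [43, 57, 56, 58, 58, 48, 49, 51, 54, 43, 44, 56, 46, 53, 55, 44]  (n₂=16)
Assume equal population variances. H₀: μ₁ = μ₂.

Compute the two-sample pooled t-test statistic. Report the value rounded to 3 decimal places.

test statistic = -6.848

x̄₁=38.533, s₁=4.307, n₁=15
x̄₂=50.938, s₂=5.639, n₂=16
s_p² = [14·4.307² + 15·5.639²]/29 = 25.4024
SE = √(s_p²·(1/15+1/16)) = 1.8114
t = (38.533−50.938)/1.8114 = -6.8479
df = 29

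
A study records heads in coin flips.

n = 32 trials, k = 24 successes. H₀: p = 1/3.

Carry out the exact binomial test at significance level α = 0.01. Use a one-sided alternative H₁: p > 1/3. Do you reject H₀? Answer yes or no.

Exact binomial: n=32, k=24, p₀=1/3=0.3333
P(X≥24) from Σ C(n,i)·p₀^i·(1−p₀)^(n−i)
p-value (one-sided, H₁ greater) = 0.00000
At α=0.01: p < α → reject H₀

reject H₀: yes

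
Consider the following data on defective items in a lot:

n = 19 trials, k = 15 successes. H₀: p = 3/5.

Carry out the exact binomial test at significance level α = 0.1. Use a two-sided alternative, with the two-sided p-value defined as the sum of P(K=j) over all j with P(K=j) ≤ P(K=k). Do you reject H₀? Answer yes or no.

Exact binomial: n=19, k=15, p₀=3/5=0.6000
P(X=j) = C(n,j)·p₀^j·(1−p₀)^(n−j); p = Σ P(X=j) over j with P(X=j) ≤ P(X=15)
p-value (two-sided) = 0.10484
At α=0.1: p ≥ α → fail to reject H₀

reject H₀: no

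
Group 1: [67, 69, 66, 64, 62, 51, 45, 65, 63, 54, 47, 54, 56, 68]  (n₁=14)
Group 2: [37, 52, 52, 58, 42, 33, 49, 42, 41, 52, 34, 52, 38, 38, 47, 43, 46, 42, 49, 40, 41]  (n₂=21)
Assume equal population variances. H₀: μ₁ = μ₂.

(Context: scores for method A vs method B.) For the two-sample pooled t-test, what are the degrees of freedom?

df = n₁ + n₂ − 2 = 14 + 21 − 2 = 33

degrees of freedom = 33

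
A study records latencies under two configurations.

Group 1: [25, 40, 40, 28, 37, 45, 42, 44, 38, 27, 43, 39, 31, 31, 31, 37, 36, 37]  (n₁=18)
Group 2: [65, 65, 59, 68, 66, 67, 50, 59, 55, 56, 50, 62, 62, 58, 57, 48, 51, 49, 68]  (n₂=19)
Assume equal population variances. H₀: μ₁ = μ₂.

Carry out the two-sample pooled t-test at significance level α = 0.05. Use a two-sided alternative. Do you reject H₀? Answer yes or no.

reject H₀: yes

x̄₁=36.167, s₁=6.032, n₁=18
x̄₂=58.684, s₂=6.832, n₂=19
s_p² = [17·6.032² + 18·6.832²]/35 = 41.6744
SE = √(s_p²·(1/18+1/19)) = 2.1234
t = (36.167−58.684)/2.1234 = -10.6047
df = 35
p-value (two-sided) = 0.00000
At α=0.05: p < α → reject H₀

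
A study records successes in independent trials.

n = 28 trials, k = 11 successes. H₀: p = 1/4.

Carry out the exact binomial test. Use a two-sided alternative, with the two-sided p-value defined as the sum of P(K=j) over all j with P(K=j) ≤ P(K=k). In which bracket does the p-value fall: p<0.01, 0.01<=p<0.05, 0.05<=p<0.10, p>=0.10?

Exact binomial: n=28, k=11, p₀=1/4=0.2500
P(X=j) = C(n,j)·p₀^j·(1−p₀)^(n−j); p = Σ P(X=j) over j with P(X=j) ≤ P(X=11)
p-value (two-sided) = 0.08451
→ bracket: 0.05<=p<0.10

p-value bracket: 0.05<=p<0.10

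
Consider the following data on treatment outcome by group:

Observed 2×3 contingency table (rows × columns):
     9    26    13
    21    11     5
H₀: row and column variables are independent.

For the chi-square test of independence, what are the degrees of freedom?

degrees of freedom = 2

df = (r−1)(c−1) = (2−1)·(3−1) = 2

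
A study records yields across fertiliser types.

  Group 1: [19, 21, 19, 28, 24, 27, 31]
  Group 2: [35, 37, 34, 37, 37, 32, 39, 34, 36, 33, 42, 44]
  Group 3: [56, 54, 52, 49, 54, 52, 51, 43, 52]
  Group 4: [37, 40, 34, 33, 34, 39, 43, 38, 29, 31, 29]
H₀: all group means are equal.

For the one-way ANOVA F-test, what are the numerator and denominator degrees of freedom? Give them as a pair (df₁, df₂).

degrees of freedom = [3, 35]

k = 4 groups, N = 39 total
df = (k−1, N−k) = (4−1, 39−4) = (3, 35)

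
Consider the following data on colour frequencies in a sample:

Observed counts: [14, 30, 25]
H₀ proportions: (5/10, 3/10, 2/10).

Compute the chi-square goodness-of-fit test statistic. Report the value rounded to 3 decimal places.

test statistic = 25.449

n = 69; E_i = n·p_i = [34.50, 20.70, 13.80]
χ² = (14−34.50)²/34.50 + (30−20.70)²/20.70 + (25−13.80)²/13.80 = 25.4493
df = 2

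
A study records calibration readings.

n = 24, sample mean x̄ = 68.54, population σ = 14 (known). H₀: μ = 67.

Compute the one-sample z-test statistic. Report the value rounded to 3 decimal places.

SE = σ/√n = 14/√24 = 2.8577
z = (x̄−μ₀)/SE = (68.54−67)/2.8577 = 0.5389

test statistic = 0.539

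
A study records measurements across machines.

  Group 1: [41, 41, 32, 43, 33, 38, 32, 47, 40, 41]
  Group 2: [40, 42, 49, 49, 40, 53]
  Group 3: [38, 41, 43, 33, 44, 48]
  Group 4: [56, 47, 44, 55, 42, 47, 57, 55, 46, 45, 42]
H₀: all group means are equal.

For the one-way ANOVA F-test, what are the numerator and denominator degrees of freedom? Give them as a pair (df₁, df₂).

k = 4 groups, N = 33 total
df = (k−1, N−k) = (4−1, 33−4) = (3, 29)

degrees of freedom = [3, 29]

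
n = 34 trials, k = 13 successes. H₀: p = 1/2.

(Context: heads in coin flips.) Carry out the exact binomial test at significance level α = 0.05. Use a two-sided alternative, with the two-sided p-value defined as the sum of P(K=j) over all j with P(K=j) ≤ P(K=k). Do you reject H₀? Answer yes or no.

Exact binomial: n=34, k=13, p₀=1/2=0.5000
P(X=j) = C(n,j)·p₀^j·(1−p₀)^(n−j); p = Σ P(X=j) over j with P(X=j) ≤ P(X=13)
p-value (two-sided) = 0.22948
At α=0.05: p ≥ α → fail to reject H₀

reject H₀: no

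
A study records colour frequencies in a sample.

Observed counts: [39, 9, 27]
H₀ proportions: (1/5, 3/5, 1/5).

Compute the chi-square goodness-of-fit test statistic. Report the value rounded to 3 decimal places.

test statistic = 76.800

n = 75; E_i = n·p_i = [15.00, 45.00, 15.00]
χ² = (39−15.00)²/15.00 + (9−45.00)²/45.00 + (27−15.00)²/15.00 = 76.8000
df = 2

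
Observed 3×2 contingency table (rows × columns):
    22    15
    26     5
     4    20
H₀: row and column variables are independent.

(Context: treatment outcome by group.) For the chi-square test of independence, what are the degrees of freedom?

degrees of freedom = 2

df = (r−1)(c−1) = (3−1)·(2−1) = 2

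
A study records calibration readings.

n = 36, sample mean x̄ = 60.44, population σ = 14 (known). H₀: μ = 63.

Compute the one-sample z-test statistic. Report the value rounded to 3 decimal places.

SE = σ/√n = 14/√36 = 2.3333
z = (x̄−μ₀)/SE = (60.44−63)/2.3333 = -1.0971

test statistic = -1.097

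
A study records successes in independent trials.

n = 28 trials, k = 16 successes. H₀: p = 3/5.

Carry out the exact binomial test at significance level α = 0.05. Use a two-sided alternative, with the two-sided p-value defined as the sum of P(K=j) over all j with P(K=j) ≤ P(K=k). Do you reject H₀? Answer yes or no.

Exact binomial: n=28, k=16, p₀=3/5=0.6000
P(X=j) = C(n,j)·p₀^j·(1−p₀)^(n−j); p = Σ P(X=j) over j with P(X=j) ≤ P(X=16)
p-value (two-sided) = 0.84754
At α=0.05: p ≥ α → fail to reject H₀

reject H₀: no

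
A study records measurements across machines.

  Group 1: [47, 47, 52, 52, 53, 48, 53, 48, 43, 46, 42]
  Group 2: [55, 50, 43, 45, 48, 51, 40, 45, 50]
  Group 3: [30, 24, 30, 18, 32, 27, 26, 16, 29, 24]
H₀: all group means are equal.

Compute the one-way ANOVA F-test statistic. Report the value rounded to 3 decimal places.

test statistic = 79.043

Group means [48.27, 47.44, 25.60], grand mean 40.467
SSB = Σnᵢ(x̄ᵢ−x̄)² = 3318.663; SSW = ΣΣ(x−x̄ᵢ)² = 566.804
MSB = 3318.663/2 = 1659.3313; MSW = 566.804/27 = 20.9927
F = MSB/MSW = 79.0431
df = (2, 27)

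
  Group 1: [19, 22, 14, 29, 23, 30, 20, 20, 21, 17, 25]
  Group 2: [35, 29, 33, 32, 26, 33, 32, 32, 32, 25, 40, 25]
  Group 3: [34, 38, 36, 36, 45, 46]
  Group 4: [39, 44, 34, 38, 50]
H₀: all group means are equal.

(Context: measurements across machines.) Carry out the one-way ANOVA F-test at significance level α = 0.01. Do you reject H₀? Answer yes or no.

Group means [21.82, 31.17, 39.17, 41.00], grand mean 31.000
SSB = Σnᵢ(x̄ᵢ−x̄)² = 1827.864; SSW = ΣΣ(x−x̄ᵢ)² = 720.136
MSB = 1827.864/3 = 609.2879; MSW = 720.136/30 = 24.0045
F = MSB/MSW = 25.3822
df = (3, 30)
p-value (upper-tail) = 0.00000
At α=0.01: p < α → reject H₀

reject H₀: yes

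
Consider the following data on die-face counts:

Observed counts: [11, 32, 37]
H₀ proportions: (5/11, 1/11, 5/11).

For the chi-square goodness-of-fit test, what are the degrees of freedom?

df = k − 1 = 3 − 1 = 2

degrees of freedom = 2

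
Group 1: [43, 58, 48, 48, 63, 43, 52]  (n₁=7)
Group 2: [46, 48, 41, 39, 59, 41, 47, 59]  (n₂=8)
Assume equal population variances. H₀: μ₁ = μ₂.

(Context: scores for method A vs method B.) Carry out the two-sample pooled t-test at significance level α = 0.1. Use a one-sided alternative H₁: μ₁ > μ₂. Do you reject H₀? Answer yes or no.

x̄₁=50.714, s₁=7.521, n₁=7
x̄₂=47.500, s₂=7.783, n₂=8
s_p² = [6·7.521² + 7·7.783²]/13 = 58.7253
SE = √(s_p²·(1/7+1/8)) = 3.9661
t = (50.714−47.500)/3.9661 = 0.8104
df = 13
p-value (one-sided, H₁ greater) = 0.21614
At α=0.1: p ≥ α → fail to reject H₀

reject H₀: no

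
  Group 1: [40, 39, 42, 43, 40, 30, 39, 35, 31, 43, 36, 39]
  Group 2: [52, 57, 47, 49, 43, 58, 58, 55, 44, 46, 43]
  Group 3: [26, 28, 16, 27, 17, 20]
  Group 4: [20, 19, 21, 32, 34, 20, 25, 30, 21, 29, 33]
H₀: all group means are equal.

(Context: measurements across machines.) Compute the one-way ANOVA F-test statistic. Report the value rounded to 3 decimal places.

test statistic = 51.401

Group means [38.08, 50.18, 22.33, 25.82], grand mean 35.675
SSB = Σnᵢ(x̄ᵢ−x̄)² = 4521.252; SSW = ΣΣ(x−x̄ᵢ)² = 1055.523
MSB = 4521.252/3 = 1507.0841; MSW = 1055.523/36 = 29.3201
F = MSB/MSW = 51.4011
df = (3, 36)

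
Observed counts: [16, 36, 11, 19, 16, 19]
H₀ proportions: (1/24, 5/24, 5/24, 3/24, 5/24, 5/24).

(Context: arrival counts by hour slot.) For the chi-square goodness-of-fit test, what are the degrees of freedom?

degrees of freedom = 5

df = k − 1 = 6 − 1 = 5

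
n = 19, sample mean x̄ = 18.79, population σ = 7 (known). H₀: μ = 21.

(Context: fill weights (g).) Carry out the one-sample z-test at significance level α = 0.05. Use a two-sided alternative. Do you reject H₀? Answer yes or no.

reject H₀: no

SE = σ/√n = 7/√19 = 1.6059
z = (x̄−μ₀)/SE = (18.79−21)/1.6059 = -1.3762
p-value (two-sided) = 0.16877
At α=0.05: p ≥ α → fail to reject H₀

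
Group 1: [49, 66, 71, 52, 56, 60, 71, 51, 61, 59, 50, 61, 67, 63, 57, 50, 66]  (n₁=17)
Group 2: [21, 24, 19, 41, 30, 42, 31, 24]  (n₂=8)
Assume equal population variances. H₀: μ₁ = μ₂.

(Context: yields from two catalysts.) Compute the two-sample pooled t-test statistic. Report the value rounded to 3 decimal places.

test statistic = 9.117

x̄₁=59.412, s₁=7.332, n₁=17
x̄₂=29.000, s₂=8.718, n₂=8
s_p² = [16·7.332² + 7·8.718²]/23 = 60.5269
SE = √(s_p²·(1/17+1/8)) = 3.3356
t = (59.412−29.000)/3.3356 = 9.1173
df = 23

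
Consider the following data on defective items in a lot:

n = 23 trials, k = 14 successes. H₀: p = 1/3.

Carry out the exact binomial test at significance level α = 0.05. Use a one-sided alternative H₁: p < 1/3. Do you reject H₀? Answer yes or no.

reject H₀: no

Exact binomial: n=23, k=14, p₀=1/3=0.3333
P(X≤14) from Σ C(n,i)·p₀^i·(1−p₀)^(n−i)
p-value (one-sided, H₁ less) = 0.99825
At α=0.05: p ≥ α → fail to reject H₀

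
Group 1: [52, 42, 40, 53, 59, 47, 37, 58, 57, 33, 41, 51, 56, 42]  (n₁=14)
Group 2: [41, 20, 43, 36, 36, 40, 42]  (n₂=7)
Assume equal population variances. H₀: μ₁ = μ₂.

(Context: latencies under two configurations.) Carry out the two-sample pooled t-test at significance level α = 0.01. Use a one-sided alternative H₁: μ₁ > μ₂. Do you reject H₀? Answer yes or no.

x̄₁=47.714, s₁=8.534, n₁=14
x̄₂=36.857, s₂=7.925, n₂=7
s_p² = [13·8.534² + 6·7.925²]/19 = 69.6692
SE = √(s_p²·(1/14+1/7)) = 3.8638
t = (47.714−36.857)/3.8638 = 2.8100
df = 19
p-value (one-sided, H₁ greater) = 0.00559
At α=0.01: p < α → reject H₀

reject H₀: yes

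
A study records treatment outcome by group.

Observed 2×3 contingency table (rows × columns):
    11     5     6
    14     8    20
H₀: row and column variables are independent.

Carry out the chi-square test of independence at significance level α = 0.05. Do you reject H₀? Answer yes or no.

Row totals [22, 42], col totals [25, 13, 26], n=64
χ² = (11−8.59)²/8.59 + (5−4.47)²/4.47 + (6−8.94)²/8.94 + (14−16.41)²/16.41 + (8−8.53)²/8.53 + (20−17.06)²/17.06 = 2.5941
df = 2
p-value (upper-tail) = 0.27334
At α=0.05: p ≥ α → fail to reject H₀

reject H₀: no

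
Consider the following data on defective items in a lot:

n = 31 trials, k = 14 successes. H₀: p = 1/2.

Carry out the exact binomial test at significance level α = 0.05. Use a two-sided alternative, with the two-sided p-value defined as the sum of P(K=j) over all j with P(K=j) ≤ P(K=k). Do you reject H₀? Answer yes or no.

Exact binomial: n=31, k=14, p₀=1/2=0.5000
P(X=j) = C(n,j)·p₀^j·(1−p₀)^(n−j); p = Σ P(X=j) over j with P(X=j) ≤ P(X=14)
p-value (two-sided) = 0.72010
At α=0.05: p ≥ α → fail to reject H₀

reject H₀: no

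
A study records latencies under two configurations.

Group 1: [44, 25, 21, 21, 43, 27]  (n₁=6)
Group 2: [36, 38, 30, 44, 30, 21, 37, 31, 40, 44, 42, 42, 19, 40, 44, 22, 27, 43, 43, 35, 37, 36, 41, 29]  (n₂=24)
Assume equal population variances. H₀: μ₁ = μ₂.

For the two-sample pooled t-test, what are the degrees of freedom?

degrees of freedom = 28

df = n₁ + n₂ − 2 = 6 + 24 − 2 = 28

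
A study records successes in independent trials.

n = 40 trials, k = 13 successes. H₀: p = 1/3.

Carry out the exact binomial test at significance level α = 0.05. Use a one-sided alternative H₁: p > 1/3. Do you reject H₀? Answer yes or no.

reject H₀: no

Exact binomial: n=40, k=13, p₀=1/3=0.3333
P(X≥13) from Σ C(n,i)·p₀^i·(1−p₀)^(n−i)
p-value (one-sided, H₁ greater) = 0.60312
At α=0.05: p ≥ α → fail to reject H₀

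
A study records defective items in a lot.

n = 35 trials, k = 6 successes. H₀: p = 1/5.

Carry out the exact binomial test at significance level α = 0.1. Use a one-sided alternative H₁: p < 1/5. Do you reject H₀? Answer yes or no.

reject H₀: no

Exact binomial: n=35, k=6, p₀=1/5=0.2000
P(X≤6) from Σ C(n,i)·p₀^i·(1−p₀)^(n−i)
p-value (one-sided, H₁ less) = 0.43284
At α=0.1: p ≥ α → fail to reject H₀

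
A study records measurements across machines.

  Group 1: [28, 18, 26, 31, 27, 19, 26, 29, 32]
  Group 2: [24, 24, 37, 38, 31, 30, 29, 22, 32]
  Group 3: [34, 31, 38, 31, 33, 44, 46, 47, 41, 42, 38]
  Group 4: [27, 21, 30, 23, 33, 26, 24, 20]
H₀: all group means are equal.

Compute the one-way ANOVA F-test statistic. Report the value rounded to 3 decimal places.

test statistic = 13.137

Group means [26.22, 29.67, 38.64, 25.50], grand mean 30.595
SSB = Σnᵢ(x̄ᵢ−x̄)² = 1098.818; SSW = ΣΣ(x−x̄ᵢ)² = 920.101
MSB = 1098.818/3 = 366.2726; MSW = 920.101/33 = 27.8818
F = MSB/MSW = 13.1366
df = (3, 33)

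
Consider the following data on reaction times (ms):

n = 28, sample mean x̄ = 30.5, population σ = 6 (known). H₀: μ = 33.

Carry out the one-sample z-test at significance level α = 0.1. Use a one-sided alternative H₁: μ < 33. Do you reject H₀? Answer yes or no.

reject H₀: yes

SE = σ/√n = 6/√28 = 1.1339
z = (x̄−μ₀)/SE = (30.5−33)/1.1339 = -2.2048
p-value (one-sided, H₁ less) = 0.01373
At α=0.1: p < α → reject H₀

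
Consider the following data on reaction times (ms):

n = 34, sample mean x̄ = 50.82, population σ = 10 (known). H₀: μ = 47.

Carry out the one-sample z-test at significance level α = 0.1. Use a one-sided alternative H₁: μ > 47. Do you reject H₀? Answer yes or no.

reject H₀: yes

SE = σ/√n = 10/√34 = 1.7150
z = (x̄−μ₀)/SE = (50.82−47)/1.7150 = 2.2274
p-value (one-sided, H₁ greater) = 0.01296
At α=0.1: p < α → reject H₀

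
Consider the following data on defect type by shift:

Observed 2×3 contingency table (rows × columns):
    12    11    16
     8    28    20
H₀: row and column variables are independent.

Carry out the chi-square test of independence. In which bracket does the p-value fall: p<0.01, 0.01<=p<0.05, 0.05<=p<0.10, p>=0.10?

Row totals [39, 56], col totals [20, 39, 36], n=95
χ² = (12−8.21)²/8.21 + (11−16.01)²/16.01 + (16−14.78)²/14.78 + (8−11.79)²/11.79 + (28−22.99)²/22.99 + (20−21.22)²/21.22 = 5.7983
df = 2
p-value (upper-tail) = 0.05507
→ bracket: 0.05<=p<0.10

p-value bracket: 0.05<=p<0.10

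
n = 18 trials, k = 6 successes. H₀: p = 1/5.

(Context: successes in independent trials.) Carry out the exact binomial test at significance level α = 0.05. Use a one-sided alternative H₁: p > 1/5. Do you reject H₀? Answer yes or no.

reject H₀: no

Exact binomial: n=18, k=6, p₀=1/5=0.2000
P(X≥6) from Σ C(n,i)·p₀^i·(1−p₀)^(n−i)
p-value (one-sided, H₁ greater) = 0.13292
At α=0.05: p ≥ α → fail to reject H₀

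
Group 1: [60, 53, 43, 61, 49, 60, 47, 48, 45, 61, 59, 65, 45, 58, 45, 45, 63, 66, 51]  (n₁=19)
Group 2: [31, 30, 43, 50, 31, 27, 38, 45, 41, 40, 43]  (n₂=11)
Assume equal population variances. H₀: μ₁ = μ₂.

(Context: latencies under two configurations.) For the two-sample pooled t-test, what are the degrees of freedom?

df = n₁ + n₂ − 2 = 19 + 11 − 2 = 28

degrees of freedom = 28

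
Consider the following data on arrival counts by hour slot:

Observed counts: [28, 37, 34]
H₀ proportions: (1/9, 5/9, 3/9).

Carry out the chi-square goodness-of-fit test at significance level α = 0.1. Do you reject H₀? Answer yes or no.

reject H₀: yes

n = 99; E_i = n·p_i = [11.00, 55.00, 33.00]
χ² = (28−11.00)²/11.00 + (37−55.00)²/55.00 + (34−33.00)²/33.00 = 32.1939
df = 2
p-value (upper-tail) = 0.00000
At α=0.1: p < α → reject H₀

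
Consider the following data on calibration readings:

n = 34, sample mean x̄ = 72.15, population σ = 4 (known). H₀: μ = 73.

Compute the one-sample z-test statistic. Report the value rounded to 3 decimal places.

SE = σ/√n = 4/√34 = 0.6860
z = (x̄−μ₀)/SE = (72.15−73)/0.6860 = -1.2391

test statistic = -1.239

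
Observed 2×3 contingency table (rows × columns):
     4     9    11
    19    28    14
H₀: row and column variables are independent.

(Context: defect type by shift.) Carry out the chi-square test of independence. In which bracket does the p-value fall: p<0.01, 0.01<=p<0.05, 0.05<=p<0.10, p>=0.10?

Row totals [24, 61], col totals [23, 37, 25], n=85
χ² = (4−6.49)²/6.49 + (9−10.45)²/10.45 + (11−7.06)²/7.06 + (19−16.51)²/16.51 + (28−26.55)²/26.55 + (14−17.94)²/17.94 = 4.6803
df = 2
p-value (upper-tail) = 0.09631
→ bracket: 0.05<=p<0.10

p-value bracket: 0.05<=p<0.10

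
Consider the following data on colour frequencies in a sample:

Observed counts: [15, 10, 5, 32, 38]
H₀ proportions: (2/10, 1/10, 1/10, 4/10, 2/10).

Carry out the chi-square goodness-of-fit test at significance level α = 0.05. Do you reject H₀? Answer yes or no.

n = 100; E_i = n·p_i = [20.00, 10.00, 10.00, 40.00, 20.00]
χ² = (15−20.00)²/20.00 + (10−10.00)²/10.00 + (5−10.00)²/10.00 + (32−40.00)²/40.00 + (38−20.00)²/20.00 = 21.5500
df = 4
p-value (upper-tail) = 0.00025
At α=0.05: p < α → reject H₀

reject H₀: yes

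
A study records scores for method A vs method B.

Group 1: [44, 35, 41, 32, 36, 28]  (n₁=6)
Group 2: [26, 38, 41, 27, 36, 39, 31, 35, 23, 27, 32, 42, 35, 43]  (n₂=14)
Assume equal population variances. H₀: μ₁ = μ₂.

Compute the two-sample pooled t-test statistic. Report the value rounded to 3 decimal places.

x̄₁=36.000, s₁=5.831, n₁=6
x̄₂=33.929, s₂=6.427, n₂=14
s_p² = [5·5.831² + 13·6.427²]/18 = 39.2738
SE = √(s_p²·(1/6+1/14)) = 3.0579
t = (36.000−33.929)/3.0579 = 0.6774
df = 18

test statistic = 0.677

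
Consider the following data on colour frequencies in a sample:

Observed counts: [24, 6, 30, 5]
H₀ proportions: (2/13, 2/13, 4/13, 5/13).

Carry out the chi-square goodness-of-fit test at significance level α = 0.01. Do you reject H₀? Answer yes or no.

reject H₀: yes

n = 65; E_i = n·p_i = [10.00, 10.00, 20.00, 25.00]
χ² = (24−10.00)²/10.00 + (6−10.00)²/10.00 + (30−20.00)²/20.00 + (5−25.00)²/25.00 = 42.2000
df = 3
p-value (upper-tail) = 0.00000
At α=0.01: p < α → reject H₀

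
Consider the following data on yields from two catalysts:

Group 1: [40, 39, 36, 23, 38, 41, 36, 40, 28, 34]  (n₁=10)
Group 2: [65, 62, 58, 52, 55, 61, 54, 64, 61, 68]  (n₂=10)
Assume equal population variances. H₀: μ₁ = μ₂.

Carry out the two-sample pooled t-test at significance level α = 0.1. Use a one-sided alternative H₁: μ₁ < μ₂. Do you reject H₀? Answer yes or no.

reject H₀: yes

x̄₁=35.500, s₁=5.817, n₁=10
x̄₂=60.000, s₂=5.164, n₂=10
s_p² = [9·5.817² + 9·5.164²]/18 = 30.2500
SE = √(s_p²·(1/10+1/10)) = 2.4597
t = (35.500−60.000)/2.4597 = -9.9607
df = 18
p-value (one-sided, H₁ less) = 0.00000
At α=0.1: p < α → reject H₀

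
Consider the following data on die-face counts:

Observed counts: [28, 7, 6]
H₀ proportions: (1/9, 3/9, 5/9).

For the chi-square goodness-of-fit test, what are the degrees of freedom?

degrees of freedom = 2

df = k − 1 = 3 − 1 = 2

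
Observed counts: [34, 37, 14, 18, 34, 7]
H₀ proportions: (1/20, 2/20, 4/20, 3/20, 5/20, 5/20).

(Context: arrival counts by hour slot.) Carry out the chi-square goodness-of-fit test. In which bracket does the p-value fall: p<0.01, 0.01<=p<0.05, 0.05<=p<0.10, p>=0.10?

n = 144; E_i = n·p_i = [7.20, 14.40, 28.80, 21.60, 36.00, 36.00]
χ² = (34−7.20)²/7.20 + (37−14.40)²/14.40 + (14−28.80)²/28.80 + (18−21.60)²/21.60 + (34−36.00)²/36.00 + (7−36.00)²/36.00 = 166.9028
df = 5
p-value (upper-tail) = 0.00000
→ bracket: p<0.01

p-value bracket: p<0.01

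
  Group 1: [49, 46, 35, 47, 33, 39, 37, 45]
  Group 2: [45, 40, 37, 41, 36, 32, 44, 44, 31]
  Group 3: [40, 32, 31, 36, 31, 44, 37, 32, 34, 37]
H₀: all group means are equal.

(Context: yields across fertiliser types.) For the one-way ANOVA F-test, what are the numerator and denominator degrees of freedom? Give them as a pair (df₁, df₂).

degrees of freedom = [2, 24]

k = 3 groups, N = 27 total
df = (k−1, N−k) = (3−1, 27−3) = (2, 24)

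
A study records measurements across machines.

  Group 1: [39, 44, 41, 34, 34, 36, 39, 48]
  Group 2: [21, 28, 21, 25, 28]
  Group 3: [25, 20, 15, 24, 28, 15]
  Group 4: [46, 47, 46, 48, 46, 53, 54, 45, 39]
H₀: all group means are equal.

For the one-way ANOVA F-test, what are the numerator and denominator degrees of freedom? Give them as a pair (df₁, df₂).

k = 4 groups, N = 28 total
df = (k−1, N−k) = (4−1, 28−4) = (3, 24)

degrees of freedom = [3, 24]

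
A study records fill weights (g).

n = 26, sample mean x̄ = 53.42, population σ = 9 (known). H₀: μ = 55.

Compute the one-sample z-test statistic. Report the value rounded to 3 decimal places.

SE = σ/√n = 9/√26 = 1.7650
z = (x̄−μ₀)/SE = (53.42−55)/1.7650 = -0.8952

test statistic = -0.895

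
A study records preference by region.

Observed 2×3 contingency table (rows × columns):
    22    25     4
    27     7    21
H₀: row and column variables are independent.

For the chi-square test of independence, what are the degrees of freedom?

degrees of freedom = 2

df = (r−1)(c−1) = (2−1)·(3−1) = 2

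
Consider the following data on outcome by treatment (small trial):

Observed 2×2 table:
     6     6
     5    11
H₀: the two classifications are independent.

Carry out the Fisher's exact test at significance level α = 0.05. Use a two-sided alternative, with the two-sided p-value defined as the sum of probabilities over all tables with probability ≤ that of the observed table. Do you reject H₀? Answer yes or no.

reject H₀: no

Margins: r₁=12, r₂=16, c₁=11, c₂=17, n=28
p_obs = C(12,6)·C(16,5)/C(28,11); sum pmf over tables with pmf ≤ p_obs
p-value (two-sided) = 0.44095
At α=0.05: p ≥ α → fail to reject H₀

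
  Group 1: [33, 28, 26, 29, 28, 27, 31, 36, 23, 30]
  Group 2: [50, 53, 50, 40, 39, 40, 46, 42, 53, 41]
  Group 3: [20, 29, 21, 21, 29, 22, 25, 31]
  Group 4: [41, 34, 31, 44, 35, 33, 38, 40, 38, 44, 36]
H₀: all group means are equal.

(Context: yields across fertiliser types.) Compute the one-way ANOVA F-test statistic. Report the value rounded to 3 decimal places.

Group means [29.10, 45.40, 24.75, 37.64], grand mean 34.795
SSB = Σnᵢ(x̄ᵢ−x̄)² = 2345.014; SSW = ΣΣ(x−x̄ᵢ)² = 729.345
MSB = 2345.014/3 = 781.6712; MSW = 729.345/35 = 20.8384
F = MSB/MSW = 37.5110
df = (3, 35)

test statistic = 37.511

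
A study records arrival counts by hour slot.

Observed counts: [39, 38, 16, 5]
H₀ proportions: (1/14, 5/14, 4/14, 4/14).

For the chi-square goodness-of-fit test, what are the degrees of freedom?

df = k − 1 = 4 − 1 = 3

degrees of freedom = 3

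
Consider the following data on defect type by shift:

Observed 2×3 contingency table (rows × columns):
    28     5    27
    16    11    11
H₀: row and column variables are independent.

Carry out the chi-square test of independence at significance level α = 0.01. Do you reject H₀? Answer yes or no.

reject H₀: no

Row totals [60, 38], col totals [44, 16, 38], n=98
χ² = (28−26.94)²/26.94 + (5−9.80)²/9.80 + (27−23.27)²/23.27 + (16−17.06)²/17.06 + (11−6.20)²/6.20 + (11−14.73)²/14.73 = 7.7093
df = 2
p-value (upper-tail) = 0.02118
At α=0.01: p ≥ α → fail to reject H₀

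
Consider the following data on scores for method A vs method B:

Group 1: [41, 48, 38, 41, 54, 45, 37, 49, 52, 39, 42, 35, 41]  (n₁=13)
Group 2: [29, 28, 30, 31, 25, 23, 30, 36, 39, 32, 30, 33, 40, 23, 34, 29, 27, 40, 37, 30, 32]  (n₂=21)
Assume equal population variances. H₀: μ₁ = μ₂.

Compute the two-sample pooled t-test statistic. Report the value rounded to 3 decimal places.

test statistic = 6.284

x̄₁=43.231, s₁=5.918, n₁=13
x̄₂=31.333, s₂=5.003, n₂=21
s_p² = [12·5.918² + 20·5.003²]/32 = 28.7804
SE = √(s_p²·(1/13+1/21)) = 1.8932
t = (43.231−31.333)/1.8932 = 6.2841
df = 32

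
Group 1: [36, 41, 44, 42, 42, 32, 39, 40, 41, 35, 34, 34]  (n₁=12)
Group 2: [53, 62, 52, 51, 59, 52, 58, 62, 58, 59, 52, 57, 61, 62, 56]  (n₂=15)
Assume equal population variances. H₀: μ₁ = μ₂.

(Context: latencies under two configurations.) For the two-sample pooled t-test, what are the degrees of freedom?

degrees of freedom = 25

df = n₁ + n₂ − 2 = 12 + 15 − 2 = 25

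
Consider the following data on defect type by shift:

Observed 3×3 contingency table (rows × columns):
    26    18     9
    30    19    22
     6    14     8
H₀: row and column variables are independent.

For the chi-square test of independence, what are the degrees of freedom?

df = (r−1)(c−1) = (3−1)·(3−1) = 4

degrees of freedom = 4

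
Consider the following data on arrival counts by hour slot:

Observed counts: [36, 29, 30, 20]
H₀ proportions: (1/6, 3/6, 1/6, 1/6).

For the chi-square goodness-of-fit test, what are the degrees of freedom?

degrees of freedom = 3

df = k − 1 = 4 − 1 = 3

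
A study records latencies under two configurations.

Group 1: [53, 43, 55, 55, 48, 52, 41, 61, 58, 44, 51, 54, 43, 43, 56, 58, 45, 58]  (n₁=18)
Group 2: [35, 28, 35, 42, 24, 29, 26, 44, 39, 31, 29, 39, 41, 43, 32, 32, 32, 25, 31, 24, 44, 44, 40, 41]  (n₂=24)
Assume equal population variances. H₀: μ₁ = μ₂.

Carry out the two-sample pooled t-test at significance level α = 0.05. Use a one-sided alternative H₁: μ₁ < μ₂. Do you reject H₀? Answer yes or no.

reject H₀: no

x̄₁=51.000, s₁=6.435, n₁=18
x̄₂=34.583, s₂=6.865, n₂=24
s_p² = [17·6.435² + 23·6.865²]/40 = 44.6958
SE = √(s_p²·(1/18+1/24)) = 2.0846
t = (51.000−34.583)/2.0846 = 7.8753
df = 40
p-value (one-sided, H₁ less) = 1.00000
At α=0.05: p ≥ α → fail to reject H₀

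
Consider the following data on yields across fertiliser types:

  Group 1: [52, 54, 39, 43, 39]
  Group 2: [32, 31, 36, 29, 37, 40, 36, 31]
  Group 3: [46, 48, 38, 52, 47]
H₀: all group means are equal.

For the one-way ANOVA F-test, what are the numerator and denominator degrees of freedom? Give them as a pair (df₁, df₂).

degrees of freedom = [2, 15]

k = 3 groups, N = 18 total
df = (k−1, N−k) = (3−1, 18−3) = (2, 15)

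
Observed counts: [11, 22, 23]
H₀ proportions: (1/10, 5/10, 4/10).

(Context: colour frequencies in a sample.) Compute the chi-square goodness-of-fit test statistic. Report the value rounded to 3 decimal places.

n = 56; E_i = n·p_i = [5.60, 28.00, 22.40]
χ² = (11−5.60)²/5.60 + (22−28.00)²/28.00 + (23−22.40)²/22.40 = 6.5089
df = 2

test statistic = 6.509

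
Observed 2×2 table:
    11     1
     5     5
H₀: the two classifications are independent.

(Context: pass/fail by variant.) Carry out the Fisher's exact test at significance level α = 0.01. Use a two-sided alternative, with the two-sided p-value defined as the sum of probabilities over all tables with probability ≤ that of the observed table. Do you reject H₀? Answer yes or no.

reject H₀: no

Margins: r₁=12, r₂=10, c₁=16, c₂=6, n=22
p_obs = C(12,11)·C(10,5)/C(22,16); sum pmf over tables with pmf ≤ p_obs
p-value (two-sided) = 0.05573
At α=0.01: p ≥ α → fail to reject H₀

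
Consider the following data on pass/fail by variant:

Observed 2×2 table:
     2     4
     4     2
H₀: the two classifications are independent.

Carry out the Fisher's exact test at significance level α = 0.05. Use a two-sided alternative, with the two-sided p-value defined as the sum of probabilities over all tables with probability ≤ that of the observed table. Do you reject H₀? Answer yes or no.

Margins: r₁=6, r₂=6, c₁=6, c₂=6, n=12
p_obs = C(6,2)·C(6,4)/C(12,6); sum pmf over tables with pmf ≤ p_obs
p-value (two-sided) = 0.56710
At α=0.05: p ≥ α → fail to reject H₀

reject H₀: no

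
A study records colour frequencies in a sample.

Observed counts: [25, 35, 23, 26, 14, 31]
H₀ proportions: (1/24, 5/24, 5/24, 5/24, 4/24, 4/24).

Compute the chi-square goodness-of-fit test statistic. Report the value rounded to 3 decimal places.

n = 154; E_i = n·p_i = [6.42, 32.08, 32.08, 32.08, 25.67, 25.67]
χ² = (25−6.42)²/6.42 + (35−32.08)²/32.08 + (23−32.08)²/32.08 + (26−32.08)²/32.08 + (14−25.67)²/25.67 + (31−25.67)²/25.67 = 64.2208
df = 5

test statistic = 64.221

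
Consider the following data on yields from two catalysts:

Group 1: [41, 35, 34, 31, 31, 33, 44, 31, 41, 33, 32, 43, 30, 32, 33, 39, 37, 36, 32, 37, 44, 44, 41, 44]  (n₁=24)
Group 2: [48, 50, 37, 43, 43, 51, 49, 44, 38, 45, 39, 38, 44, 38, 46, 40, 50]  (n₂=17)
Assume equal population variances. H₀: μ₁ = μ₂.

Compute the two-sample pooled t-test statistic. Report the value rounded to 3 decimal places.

test statistic = -4.578

x̄₁=36.583, s₁=4.995, n₁=24
x̄₂=43.706, s₂=4.780, n₂=17
s_p² = [23·4.995² + 16·4.780²]/39 = 24.0862
SE = √(s_p²·(1/24+1/17)) = 1.5558
t = (36.583−43.706)/1.5558 = -4.5781
df = 39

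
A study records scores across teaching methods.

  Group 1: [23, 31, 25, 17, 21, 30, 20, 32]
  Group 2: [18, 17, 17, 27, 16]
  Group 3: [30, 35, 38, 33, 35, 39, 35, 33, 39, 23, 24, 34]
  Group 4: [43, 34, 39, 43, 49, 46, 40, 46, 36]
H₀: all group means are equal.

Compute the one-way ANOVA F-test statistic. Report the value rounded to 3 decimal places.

Group means [24.88, 19.00, 33.17, 41.78], grand mean 31.412
SSB = Σnᵢ(x̄ᵢ−x̄)² = 2116.138; SSW = ΣΣ(x−x̄ᵢ)² = 796.097
MSB = 2116.138/3 = 705.3794; MSW = 796.097/30 = 26.5366
F = MSB/MSW = 26.5814
df = (3, 30)

test statistic = 26.581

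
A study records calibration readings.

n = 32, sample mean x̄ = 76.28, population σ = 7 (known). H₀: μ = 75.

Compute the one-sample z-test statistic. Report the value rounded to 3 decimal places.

SE = σ/√n = 7/√32 = 1.2374
z = (x̄−μ₀)/SE = (76.28−75)/1.2374 = 1.0344

test statistic = 1.034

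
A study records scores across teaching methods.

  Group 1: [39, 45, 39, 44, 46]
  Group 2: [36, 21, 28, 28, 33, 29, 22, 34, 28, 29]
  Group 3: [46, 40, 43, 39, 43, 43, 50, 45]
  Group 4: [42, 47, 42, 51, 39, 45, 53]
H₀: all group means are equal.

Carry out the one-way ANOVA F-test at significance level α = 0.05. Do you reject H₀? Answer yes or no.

Group means [42.60, 28.80, 43.62, 45.57], grand mean 38.967
SSB = Σnᵢ(x̄ᵢ−x̄)² = 1578.577; SSW = ΣΣ(x−x̄ᵢ)² = 490.389
MSB = 1578.577/3 = 526.1925; MSW = 490.389/26 = 18.8611
F = MSB/MSW = 27.8983
df = (3, 26)
p-value (upper-tail) = 0.00000
At α=0.05: p < α → reject H₀

reject H₀: yes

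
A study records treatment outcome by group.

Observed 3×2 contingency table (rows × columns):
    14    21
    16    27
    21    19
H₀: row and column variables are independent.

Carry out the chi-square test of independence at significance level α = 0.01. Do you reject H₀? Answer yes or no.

reject H₀: no

Row totals [35, 43, 40], col totals [51, 67], n=118
χ² = (14−15.13)²/15.13 + (21−19.87)²/19.87 + (16−18.58)²/18.58 + (27−24.42)²/24.42 + (21−17.29)²/17.29 + (19−22.71)²/22.71 = 2.1846
df = 2
p-value (upper-tail) = 0.33544
At α=0.01: p ≥ α → fail to reject H₀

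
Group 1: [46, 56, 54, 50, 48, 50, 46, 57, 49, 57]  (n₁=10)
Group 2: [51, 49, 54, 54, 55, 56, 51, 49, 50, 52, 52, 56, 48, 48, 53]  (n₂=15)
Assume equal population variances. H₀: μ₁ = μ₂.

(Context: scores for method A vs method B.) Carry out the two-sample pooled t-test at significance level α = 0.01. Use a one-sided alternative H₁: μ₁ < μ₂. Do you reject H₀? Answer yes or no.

reject H₀: no

x̄₁=51.300, s₁=4.347, n₁=10
x̄₂=51.867, s₂=2.748, n₂=15
s_p² = [9·4.347² + 14·2.748²]/23 = 11.9928
SE = √(s_p²·(1/10+1/15)) = 1.4138
t = (51.300−51.867)/1.4138 = -0.4008
df = 23
p-value (one-sided, H₁ less) = 0.34613
At α=0.01: p ≥ α → fail to reject H₀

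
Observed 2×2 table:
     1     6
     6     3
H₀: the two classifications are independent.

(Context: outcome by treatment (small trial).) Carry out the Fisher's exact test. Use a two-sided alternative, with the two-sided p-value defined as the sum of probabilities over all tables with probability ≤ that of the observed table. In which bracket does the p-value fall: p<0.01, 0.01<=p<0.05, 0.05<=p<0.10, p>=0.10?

Margins: r₁=7, r₂=9, c₁=7, c₂=9, n=16
p_obs = C(7,1)·C(9,6)/C(16,7); sum pmf over tables with pmf ≤ p_obs
p-value (two-sided) = 0.06014
→ bracket: 0.05<=p<0.10

p-value bracket: 0.05<=p<0.10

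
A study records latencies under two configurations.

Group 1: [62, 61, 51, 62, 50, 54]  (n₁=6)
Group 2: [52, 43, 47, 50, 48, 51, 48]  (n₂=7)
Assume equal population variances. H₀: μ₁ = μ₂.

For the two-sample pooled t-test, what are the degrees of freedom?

df = n₁ + n₂ − 2 = 6 + 7 − 2 = 11

degrees of freedom = 11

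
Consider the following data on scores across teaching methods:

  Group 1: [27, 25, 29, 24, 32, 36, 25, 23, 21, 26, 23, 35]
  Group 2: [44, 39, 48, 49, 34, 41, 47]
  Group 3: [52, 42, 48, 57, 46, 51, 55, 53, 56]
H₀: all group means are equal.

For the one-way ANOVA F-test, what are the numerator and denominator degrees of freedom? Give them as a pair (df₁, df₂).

k = 3 groups, N = 28 total
df = (k−1, N−k) = (3−1, 28−3) = (2, 25)

degrees of freedom = [2, 25]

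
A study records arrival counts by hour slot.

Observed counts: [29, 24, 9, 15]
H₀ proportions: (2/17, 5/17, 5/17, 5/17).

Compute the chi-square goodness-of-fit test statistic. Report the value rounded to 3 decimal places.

n = 77; E_i = n·p_i = [9.06, 22.65, 22.65, 22.65]
χ² = (29−9.06)²/9.06 + (24−22.65)²/22.65 + (9−22.65)²/22.65 + (15−22.65)²/22.65 = 54.7831
df = 3

test statistic = 54.783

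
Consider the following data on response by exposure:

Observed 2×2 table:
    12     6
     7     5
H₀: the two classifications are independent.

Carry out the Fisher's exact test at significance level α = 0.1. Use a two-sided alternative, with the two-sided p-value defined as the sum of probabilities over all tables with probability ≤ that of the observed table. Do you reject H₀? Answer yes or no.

Margins: r₁=18, r₂=12, c₁=19, c₂=11, n=30
p_obs = C(18,12)·C(12,7)/C(30,19); sum pmf over tables with pmf ≤ p_obs
p-value (two-sided) = 0.71163
At α=0.1: p ≥ α → fail to reject H₀

reject H₀: no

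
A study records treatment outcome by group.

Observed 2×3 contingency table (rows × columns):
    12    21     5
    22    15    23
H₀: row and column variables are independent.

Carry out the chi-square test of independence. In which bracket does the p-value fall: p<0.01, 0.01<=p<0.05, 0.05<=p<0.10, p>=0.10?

Row totals [38, 60], col totals [34, 36, 28], n=98
χ² = (12−13.18)²/13.18 + (21−13.96)²/13.96 + (5−10.86)²/10.86 + (22−20.82)²/20.82 + (15−22.04)²/22.04 + (23−17.14)²/17.14 = 11.1350
df = 2
p-value (upper-tail) = 0.00382
→ bracket: p<0.01

p-value bracket: p<0.01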